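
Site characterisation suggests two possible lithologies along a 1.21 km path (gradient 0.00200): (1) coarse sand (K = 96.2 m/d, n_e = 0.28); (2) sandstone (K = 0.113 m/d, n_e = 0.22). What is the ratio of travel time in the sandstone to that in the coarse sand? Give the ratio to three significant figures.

Unit 1 (coarse sand): v = 96.2×0.0020/0.28 = 0.6871 m/d, t = 1210/0.6871 = 1761 d
Unit 2 (sandstone): v = 0.113×0.0020/0.22 = 0.001027 m/d, t = 1210/0.001027 = 1.178e6 d
t(sandstone) / t(coarse sand) = 1.178e6/1761 = 669

669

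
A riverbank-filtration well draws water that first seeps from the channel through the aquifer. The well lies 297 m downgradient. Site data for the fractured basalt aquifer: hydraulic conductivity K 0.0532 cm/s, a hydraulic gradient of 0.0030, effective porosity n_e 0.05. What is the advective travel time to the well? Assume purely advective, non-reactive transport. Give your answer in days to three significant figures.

108 days

K = 0.0532 cm/s × 864 = 45.96 m/d
q = Ki = 45.96 × 0.0030 = 0.1379 m/d
v = Ki/n = 45.96·0.0030/0.05 = 2.758 m/d
t = L / v = 297 / 2.758 = 107.7 d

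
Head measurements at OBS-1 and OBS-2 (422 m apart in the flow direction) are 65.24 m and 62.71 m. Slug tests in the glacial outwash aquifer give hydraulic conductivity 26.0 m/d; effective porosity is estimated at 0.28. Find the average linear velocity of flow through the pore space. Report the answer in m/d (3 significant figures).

Hydraulic gradient i = (65.24 − 62.71) / 422 = 2.53 / 422 = 0.005995
Darcy flux q = K·i = 26.0 × 0.005995 = 0.1559 m/d
v = Ki/n = 26.0·0.005995/0.28 = 0.5567 m/d

0.557 m/d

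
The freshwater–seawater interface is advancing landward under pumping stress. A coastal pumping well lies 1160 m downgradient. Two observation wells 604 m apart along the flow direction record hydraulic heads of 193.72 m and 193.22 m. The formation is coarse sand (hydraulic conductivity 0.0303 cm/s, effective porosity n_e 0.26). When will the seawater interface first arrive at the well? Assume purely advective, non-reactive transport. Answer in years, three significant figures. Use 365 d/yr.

38.1 years

Hydraulic gradient i = (193.72 − 193.22) / 604 = 0.50 / 604 = 8.278e-4
K = 0.0303 cm/s × 864 = 26.18 m/d
Darcy flux q = K·i = 26.18 × 8.278e-4 = 0.02167 m/d
Average linear velocity = 0.02167 / 0.26 = 0.08335 m/d
t = L / v = 1160 / 0.08335 = 13920 d
   = 13920 / 365 = 38.1 yr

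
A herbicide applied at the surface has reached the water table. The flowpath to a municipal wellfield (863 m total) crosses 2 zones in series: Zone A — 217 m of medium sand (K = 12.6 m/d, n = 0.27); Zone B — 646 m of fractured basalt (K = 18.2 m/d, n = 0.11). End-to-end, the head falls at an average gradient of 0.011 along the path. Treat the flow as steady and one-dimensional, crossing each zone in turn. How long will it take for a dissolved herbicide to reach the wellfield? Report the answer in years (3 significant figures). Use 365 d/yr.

Continuity: the same q passes through each zone, so ΔH = q·Σ(L_j/K_j) — the zones act as resistances in series.
Σ(L/K) = 217/12.6 + 646/18.2 = 17.22 + 35.49 = 52.72 d
K_eq = L_total / Σ(L/K) = 863 / 52.72 = 16.37 m/d
q = K_eq · i = 16.37 × 0.011 = 0.1801 m/d (same in every zone)
Zone A: v = q/n = 0.1801/0.27 = 0.6669 m/d → t_A = 217/0.6669 = 325.4 d
Zone B: v = q/n = 0.1801/0.11 = 1.637 m/d → t_B = 646/1.637 = 394.6 d
Total t = 325.4 + 394.6 = 720.0 d
   = 720.0 / 365 = 1.97 yr

1.97 years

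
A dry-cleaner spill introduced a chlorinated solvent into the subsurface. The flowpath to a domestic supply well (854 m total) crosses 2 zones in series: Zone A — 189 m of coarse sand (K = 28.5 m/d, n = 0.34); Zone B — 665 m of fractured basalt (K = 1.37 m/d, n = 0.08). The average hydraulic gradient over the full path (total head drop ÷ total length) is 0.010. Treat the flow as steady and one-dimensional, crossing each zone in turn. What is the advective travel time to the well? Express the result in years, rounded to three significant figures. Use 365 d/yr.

18.5 years

For zones in series the flux q is common to all zones; the equivalent conductivity is the harmonic (thickness-weighted) mean, K_eq = L_total / Σ(L_j/K_j).
Σ(L/K) = 189/28.5 + 665/1.37 = 6.632 + 485.4 = 492.0 d
K_eq = L_total / Σ(L/K) = 854 / 492.0 = 1.736 m/d
q = K_eq · i = 1.736 × 0.010 = 0.01736 m/d (same in every zone)
Zone A: v = q/n = 0.01736/0.34 = 0.05105 m/d → t_A = 189/0.05105 = 3702 d
Zone B: v = q/n = 0.01736/0.08 = 0.2170 m/d → t_B = 665/0.2170 = 3065 d
Total t = 3702 + 3065 = 6767 d
   = 6767 / 365 = 18.5 yr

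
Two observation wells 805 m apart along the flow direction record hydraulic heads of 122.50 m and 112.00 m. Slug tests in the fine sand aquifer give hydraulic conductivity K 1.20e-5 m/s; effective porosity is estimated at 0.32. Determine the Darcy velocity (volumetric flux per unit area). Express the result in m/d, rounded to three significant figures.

Hydraulic gradient i = (122.50 − 112.00) / 805 = 10.50 / 805 = 0.01304
K = 1.20e-5 m/s × 86400 s/d = 1.037 m/d
q = Ki = 1.037 × 0.01304 = 0.01352 m/d

0.0135 m/d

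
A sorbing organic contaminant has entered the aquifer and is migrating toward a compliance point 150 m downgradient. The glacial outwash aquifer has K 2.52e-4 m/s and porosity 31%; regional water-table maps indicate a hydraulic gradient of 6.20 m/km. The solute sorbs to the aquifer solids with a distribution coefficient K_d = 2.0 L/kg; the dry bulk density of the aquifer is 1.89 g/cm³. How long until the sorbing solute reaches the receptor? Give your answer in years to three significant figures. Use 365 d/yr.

K = 2.52e-4 m/s × 86400 s/d = 21.77 m/d
Darcy flux q = K·i = 21.77 × 0.0062 = 0.1350 m/d
Seepage velocity v = q / n = 0.1350 / 0.31 = 0.4355 m/d
Retardation R = 1 + ρ_b·K_d/n = 1 + 1.89×2.0/0.31 = 13.19
Contaminant velocity v_c = v/R = 0.4355/13.19 = 0.03301 m/d
t = L/v_c = 150/0.03301 = 4545 d
   = 4545/365 = 12.5 yr

12.5 years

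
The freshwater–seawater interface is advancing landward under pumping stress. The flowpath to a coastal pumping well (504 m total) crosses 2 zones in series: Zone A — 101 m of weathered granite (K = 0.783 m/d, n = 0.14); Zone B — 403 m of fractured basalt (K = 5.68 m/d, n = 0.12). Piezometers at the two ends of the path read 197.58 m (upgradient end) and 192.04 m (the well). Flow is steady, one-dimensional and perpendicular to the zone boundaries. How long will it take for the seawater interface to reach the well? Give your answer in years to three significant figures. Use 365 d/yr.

Total head drop ΔH = 197.58 − 192.04 = 5.54 m
Steady 1-D flow in series ⇒ the Darcy flux q is identical in every zone and the zone head losses add (resistances L/K in series).
Σ(L/K) = 101/0.783 + 403/5.68 = 129.0 + 70.95 = 199.9 d
q = ΔH / Σ(L/K) = 5.54 / 199.9 = 0.02771 m/d (same in every zone)
Zone A: v = q/n = 0.02771/0.14 = 0.1979 m/d → t_A = 101/0.1979 = 510.3 d
Zone B: v = q/n = 0.02771/0.12 = 0.2309 m/d → t_B = 403/0.2309 = 1745 d
Total t = 510.3 + 1745 = 2256 d
   = 2256 / 365 = 6.18 yr

6.18 years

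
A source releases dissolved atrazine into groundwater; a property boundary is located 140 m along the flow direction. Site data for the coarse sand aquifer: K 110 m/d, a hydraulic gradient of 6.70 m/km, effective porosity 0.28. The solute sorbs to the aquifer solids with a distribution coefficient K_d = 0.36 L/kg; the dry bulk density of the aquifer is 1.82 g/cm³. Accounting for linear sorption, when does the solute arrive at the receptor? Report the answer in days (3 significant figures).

178 days

q = Ki = 110 × 0.0067 = 0.7370 m/d
v_s = q/n_e = 0.7370/0.28 = 2.632 m/d
Retardation R = 1 + ρ_b·K_d/n = 1 + 1.82×0.36/0.28 = 3.340
Contaminant velocity v_c = v/R = 2.632/3.340 = 0.7881 m/d
t = L/v_c = 140/0.7881 = 177.6 d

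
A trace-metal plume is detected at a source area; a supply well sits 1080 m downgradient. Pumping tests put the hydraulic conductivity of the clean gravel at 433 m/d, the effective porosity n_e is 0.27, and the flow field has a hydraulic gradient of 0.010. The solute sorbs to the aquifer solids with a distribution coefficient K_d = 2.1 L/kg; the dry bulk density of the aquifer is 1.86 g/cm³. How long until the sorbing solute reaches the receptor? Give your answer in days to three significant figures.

1040 days

Darcy flux q = K·i = 433 × 0.010 = 4.330 m/d
Seepage velocity v = q / n = 4.330 / 0.27 = 16.04 m/d
Retardation R = 1 + ρ_b·K_d/n = 1 + 1.86×2.1/0.27 = 15.47
Contaminant velocity v_c = v/R = 16.04/15.47 = 1.037 m/d
t = L/v_c = 1080/1.037 = 1042 d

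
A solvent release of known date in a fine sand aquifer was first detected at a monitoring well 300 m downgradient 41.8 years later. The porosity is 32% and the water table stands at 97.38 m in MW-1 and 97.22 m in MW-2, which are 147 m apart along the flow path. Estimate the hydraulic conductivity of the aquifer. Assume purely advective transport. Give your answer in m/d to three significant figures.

Hydraulic gradient i = (97.38 − 97.22) / 147 = 0.16 / 147 = 0.001088
t = 41.8 years = 15260 d
v = L / t = 300 / 15260 = 0.01966 m/d
K = v · n / i = 0.01966 × 0.32 / 0.001088 = 5.78 m/d

5.78 m/d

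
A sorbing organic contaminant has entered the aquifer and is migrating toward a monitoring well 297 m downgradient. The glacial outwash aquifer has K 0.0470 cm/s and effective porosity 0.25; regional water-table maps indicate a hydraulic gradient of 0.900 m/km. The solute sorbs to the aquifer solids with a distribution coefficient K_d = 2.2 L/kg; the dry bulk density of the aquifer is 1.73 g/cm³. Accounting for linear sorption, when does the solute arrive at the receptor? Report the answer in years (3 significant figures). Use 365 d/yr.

K = 0.0470 cm/s × 864 = 40.61 m/d
Darcy flux q = K·i = 40.61 × 9.0e-4 = 0.03655 m/d
Average linear velocity = 0.03655 / 0.25 = 0.1462 m/d
Retardation R = 1 + ρ_b·K_d/n = 1 + 1.73×2.2/0.25 = 16.22
Contaminant velocity v_c = v/R = 0.1462/16.22 = 0.009011 m/d
t = L/v_c = 297/0.009011 = 32960 d
   = 32960/365 = 90.3 yr

90.3 years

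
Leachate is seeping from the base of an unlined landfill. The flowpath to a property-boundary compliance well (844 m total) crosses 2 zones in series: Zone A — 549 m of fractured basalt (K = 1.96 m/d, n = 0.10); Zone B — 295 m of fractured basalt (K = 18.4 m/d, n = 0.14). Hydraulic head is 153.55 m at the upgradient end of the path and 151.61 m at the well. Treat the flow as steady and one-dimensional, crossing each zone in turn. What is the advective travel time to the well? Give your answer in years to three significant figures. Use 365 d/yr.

40.2 years

Total head drop ΔH = 153.55 − 151.61 = 1.94 m
Continuity: the same q passes through each zone, so ΔH = q·Σ(L_j/K_j) — the zones act as resistances in series.
Σ(L/K) = 549/1.96 + 295/18.4 = 280.1 + 16.03 = 296.1 d
q = ΔH / Σ(L/K) = 1.94 / 296.1 = 0.006551 m/d (same in every zone)
Zone A: v = q/n = 0.006551/0.10 = 0.06551 m/d → t_A = 549/0.06551 = 8380 d
Zone B: v = q/n = 0.006551/0.14 = 0.04679 m/d → t_B = 295/0.04679 = 6304 d
Total t = 8380 + 6304 = 14680 d
   = 14680 / 365 = 40.2 yr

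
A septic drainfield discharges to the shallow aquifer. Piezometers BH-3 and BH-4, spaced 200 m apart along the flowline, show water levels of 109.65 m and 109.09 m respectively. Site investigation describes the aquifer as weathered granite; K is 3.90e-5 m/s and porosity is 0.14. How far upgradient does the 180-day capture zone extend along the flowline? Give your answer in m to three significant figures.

12.1 m

Hydraulic gradient i = (109.65 − 109.09) / 200 = 0.56 / 200 = 0.002800
K = 3.90e-5 m/s × 86400 s/d = 3.370 m/d
Specific discharge q = 3.370 × 0.002800 = 0.009435 m/d
v_s = q/n_e = 0.009435/0.14 = 0.06739 m/d
L = v × T = 0.06739 × 180 = 12.13 m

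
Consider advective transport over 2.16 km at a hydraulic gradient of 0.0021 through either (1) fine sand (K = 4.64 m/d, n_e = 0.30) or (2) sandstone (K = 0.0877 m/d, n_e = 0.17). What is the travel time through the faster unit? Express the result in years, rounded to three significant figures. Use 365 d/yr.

Unit 1 (fine sand): v = 4.64×0.0021/0.30 = 0.03248 m/d, t = 2160/0.03248 = 66500 d
Unit 2 (sandstone): v = 0.0877×0.0021/0.17 = 0.001083 m/d, t = 2160/0.001083 = 1.994e6 d
Faster: 66500 d / 365 = 182 yr

182 years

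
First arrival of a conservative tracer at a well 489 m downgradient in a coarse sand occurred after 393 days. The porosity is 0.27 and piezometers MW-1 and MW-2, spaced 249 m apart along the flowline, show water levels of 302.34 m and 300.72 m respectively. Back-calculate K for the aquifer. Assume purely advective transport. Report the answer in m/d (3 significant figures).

51.6 m/d

Hydraulic gradient i = (302.34 − 300.72) / 249 = 1.62 / 249 = 0.006506
v = L / t = 489 / 393 = 1.244 m/d
K = v · n / i = 1.244 × 0.27 / 0.006506 = 51.6 m/d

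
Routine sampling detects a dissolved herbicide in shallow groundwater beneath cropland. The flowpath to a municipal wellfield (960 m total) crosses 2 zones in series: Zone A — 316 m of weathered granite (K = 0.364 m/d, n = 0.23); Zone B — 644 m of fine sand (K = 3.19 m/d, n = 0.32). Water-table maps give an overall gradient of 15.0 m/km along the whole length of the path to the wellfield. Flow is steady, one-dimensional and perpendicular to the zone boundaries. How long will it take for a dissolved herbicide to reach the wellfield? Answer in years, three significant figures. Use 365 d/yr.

Continuity: the same q passes through each zone, so ΔH = q·Σ(L_j/K_j) — the zones act as resistances in series.
Σ(L/K) = 316/0.364 + 644/3.19 = 868.1 + 201.9 = 1070 d
K_eq = L_total / Σ(L/K) = 960 / 1070 = 0.8972 m/d
q = K_eq · i = 0.8972 × 0.015 = 0.01346 m/d (same in every zone)
Zone A: v = q/n = 0.01346/0.23 = 0.05851 m/d → t_A = 316/0.05851 = 5401 d
Zone B: v = q/n = 0.01346/0.32 = 0.04206 m/d → t_B = 644/0.04206 = 15310 d
Total t = 5401 + 15310 = 20710 d
   = 20710 / 365 = 56.7 yr

56.7 years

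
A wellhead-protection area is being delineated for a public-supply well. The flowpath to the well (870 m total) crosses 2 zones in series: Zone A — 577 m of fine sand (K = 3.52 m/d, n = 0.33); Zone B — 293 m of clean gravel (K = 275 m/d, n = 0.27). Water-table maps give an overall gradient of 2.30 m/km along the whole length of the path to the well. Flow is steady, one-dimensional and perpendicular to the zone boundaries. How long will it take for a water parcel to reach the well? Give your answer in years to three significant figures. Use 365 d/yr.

Continuity: the same q passes through each zone, so ΔH = q·Σ(L_j/K_j) — the zones act as resistances in series.
Σ(L/K) = 577/3.52 + 293/275 = 163.9 + 1.065 = 165.0 d
K_eq = L_total / Σ(L/K) = 870 / 165.0 = 5.273 m/d
q = K_eq · i = 5.273 × 0.0023 = 0.01213 m/d (same in every zone)
Zone A: v = q/n = 0.01213/0.33 = 0.03675 m/d → t_A = 577/0.03675 = 15700 d
Zone B: v = q/n = 0.01213/0.27 = 0.04492 m/d → t_B = 293/0.04492 = 6523 d
Total t = 15700 + 6523 = 22220 d
   = 22220 / 365 = 60.9 yr

60.9 years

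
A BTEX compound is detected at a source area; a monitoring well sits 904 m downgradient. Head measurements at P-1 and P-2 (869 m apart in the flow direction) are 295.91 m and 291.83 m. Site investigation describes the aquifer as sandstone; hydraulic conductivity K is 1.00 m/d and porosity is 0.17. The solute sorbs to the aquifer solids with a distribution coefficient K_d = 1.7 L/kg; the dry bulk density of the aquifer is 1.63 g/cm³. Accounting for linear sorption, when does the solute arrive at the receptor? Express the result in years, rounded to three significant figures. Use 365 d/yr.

Hydraulic gradient i = (295.91 − 291.83) / 869 = 4.08 / 869 = 0.004695
Specific discharge q = 1.00 × 0.004695 = 0.004695 m/d
v = Ki/n = 1.00·0.004695/0.17 = 0.02762 m/d
Retardation R = 1 + ρ_b·K_d/n = 1 + 1.63×1.7/0.17 = 17.30
Contaminant velocity v_c = v/R = 0.02762/17.30 = 0.001596 m/d
t = L/v_c = 904/0.001596 = 566300 d
   = 566300/365 = 1550 yr

1550 years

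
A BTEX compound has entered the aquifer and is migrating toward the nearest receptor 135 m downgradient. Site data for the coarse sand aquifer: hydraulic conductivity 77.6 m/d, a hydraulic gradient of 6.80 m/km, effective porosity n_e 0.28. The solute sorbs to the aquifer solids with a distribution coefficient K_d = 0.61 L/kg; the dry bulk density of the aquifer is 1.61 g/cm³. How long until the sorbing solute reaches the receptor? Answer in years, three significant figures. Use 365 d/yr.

0.885 years

q = Ki = 77.6 × 0.0068 = 0.5277 m/d
Average linear velocity = 0.5277 / 0.28 = 1.885 m/d
Retardation R = 1 + ρ_b·K_d/n = 1 + 1.61×0.61/0.28 = 4.508
Contaminant velocity v_c = v/R = 1.885/4.508 = 0.4181 m/d
t = L/v_c = 135/0.4181 = 322.9 d
   = 322.9/365 = 0.885 yr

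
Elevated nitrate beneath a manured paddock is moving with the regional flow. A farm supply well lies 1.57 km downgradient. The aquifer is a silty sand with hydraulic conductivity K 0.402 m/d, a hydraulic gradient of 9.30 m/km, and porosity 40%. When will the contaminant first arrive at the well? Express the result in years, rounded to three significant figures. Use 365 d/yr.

460 years

q = Ki = 0.402 × 0.0093 = 0.003739 m/d
Average linear velocity = 0.003739 / 0.40 = 0.009346 m/d
L = 1.57 km = 1570 m
t = L / v = 1570 / 0.009346 = 168000 d
   = 168000 / 365 = 460 yr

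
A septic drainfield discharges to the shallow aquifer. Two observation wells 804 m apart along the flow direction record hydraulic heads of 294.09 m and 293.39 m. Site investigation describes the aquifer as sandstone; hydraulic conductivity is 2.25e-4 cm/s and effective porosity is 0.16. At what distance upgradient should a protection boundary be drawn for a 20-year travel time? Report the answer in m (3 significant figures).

7.72 m

Hydraulic gradient i = (294.09 − 293.39) / 804 = 0.70 / 804 = 8.706e-4
K = 2.25e-4 cm/s × 864 = 0.1944 m/d
Specific discharge q = 0.1944 × 8.706e-4 = 1.693e-4 m/d
Average linear velocity = 1.693e-4 / 0.16 = 0.001058 m/d
T = 20 yr × 365 = 7300 d
L = v × T = 0.001058 × 7300 = 7.722 m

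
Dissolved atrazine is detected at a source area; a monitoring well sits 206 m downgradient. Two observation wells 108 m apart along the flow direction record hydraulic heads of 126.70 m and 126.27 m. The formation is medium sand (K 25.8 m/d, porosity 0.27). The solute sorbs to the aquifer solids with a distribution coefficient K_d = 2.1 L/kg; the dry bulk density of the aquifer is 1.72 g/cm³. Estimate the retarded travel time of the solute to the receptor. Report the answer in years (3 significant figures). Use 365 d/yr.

21.3 years

Hydraulic gradient i = (126.70 − 126.27) / 108 = 0.43 / 108 = 0.003981
q = Ki = 25.8 × 0.003981 = 0.1027 m/d
v = Ki/n = 25.8·0.003981/0.27 = 0.3805 m/d
Retardation R = 1 + ρ_b·K_d/n = 1 + 1.72×2.1/0.27 = 14.38
Contaminant velocity v_c = v/R = 0.3805/14.38 = 0.02646 m/d
t = L/v_c = 206/0.02646 = 7785 d
   = 7785/365 = 21.3 yr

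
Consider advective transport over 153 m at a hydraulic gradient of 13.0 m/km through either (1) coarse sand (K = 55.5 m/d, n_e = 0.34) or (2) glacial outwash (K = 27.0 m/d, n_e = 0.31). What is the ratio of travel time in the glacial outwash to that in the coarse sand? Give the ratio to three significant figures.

1.87

Unit 1 (coarse sand): v = 55.5×0.013/0.34 = 2.122 m/d, t = 153/2.122 = 72.10 d
Unit 2 (glacial outwash): v = 27.0×0.013/0.31 = 1.132 m/d, t = 153/1.132 = 135.1 d
t(glacial outwash) / t(coarse sand) = 135.1/72.10 = 1.87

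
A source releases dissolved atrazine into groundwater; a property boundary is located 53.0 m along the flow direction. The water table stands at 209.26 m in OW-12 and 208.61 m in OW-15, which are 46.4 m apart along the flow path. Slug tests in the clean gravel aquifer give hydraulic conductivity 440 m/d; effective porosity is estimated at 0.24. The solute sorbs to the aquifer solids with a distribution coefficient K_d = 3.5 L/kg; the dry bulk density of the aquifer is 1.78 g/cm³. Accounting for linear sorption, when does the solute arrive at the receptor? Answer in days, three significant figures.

Hydraulic gradient i = (209.26 − 208.61) / 46.4 = 0.65 / 46.4 = 0.01401
Darcy flux q = K·i = 440 × 0.01401 = 6.164 m/d
v = Ki/n = 440·0.01401/0.24 = 25.68 m/d
Retardation R = 1 + ρ_b·K_d/n = 1 + 1.78×3.5/0.24 = 26.96
Contaminant velocity v_c = v/R = 25.68/26.96 = 0.9527 m/d
t = L/v_c = 53.0/0.9527 = 55.63 d

55.6 days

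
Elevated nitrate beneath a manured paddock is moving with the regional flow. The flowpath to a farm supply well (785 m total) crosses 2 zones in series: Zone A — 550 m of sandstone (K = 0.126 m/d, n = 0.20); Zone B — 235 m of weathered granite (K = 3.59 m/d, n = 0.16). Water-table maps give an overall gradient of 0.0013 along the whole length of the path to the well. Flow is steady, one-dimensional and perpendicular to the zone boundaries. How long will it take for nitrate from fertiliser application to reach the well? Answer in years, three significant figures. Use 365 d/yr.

For zones in series the flux q is common to all zones; the equivalent conductivity is the harmonic (thickness-weighted) mean, K_eq = L_total / Σ(L_j/K_j).
Σ(L/K) = 550/0.126 + 235/3.59 = 4365 + 65.46 = 4431 d
K_eq = L_total / Σ(L/K) = 785 / 4431 = 0.1772 m/d
q = K_eq · i = 0.1772 × 0.0013 = 2.303e-4 m/d (same in every zone)
Zone A: v = q/n = 2.303e-4/0.20 = 0.001152 m/d → t_A = 550/0.001152 = 477600 d
Zone B: v = q/n = 2.303e-4/0.16 = 0.001440 m/d → t_B = 235/0.001440 = 163200 d
Total t = 477600 + 163200 = 640800 d
   = 640800 / 365 = 1760 yr

1760 years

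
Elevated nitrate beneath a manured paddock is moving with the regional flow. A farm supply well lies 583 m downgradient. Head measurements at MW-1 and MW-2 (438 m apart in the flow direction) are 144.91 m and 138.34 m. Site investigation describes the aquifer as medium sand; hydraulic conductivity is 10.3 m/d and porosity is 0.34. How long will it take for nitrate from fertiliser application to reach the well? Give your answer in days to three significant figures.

1280 days

Hydraulic gradient i = (144.91 − 138.34) / 438 = 6.57 / 438 = 0.01500
Specific discharge q = 10.3 × 0.01500 = 0.1545 m/d
v = Ki/n = 10.3·0.01500/0.34 = 0.4544 m/d
t = L / v = 583 / 0.4544 = 1283 d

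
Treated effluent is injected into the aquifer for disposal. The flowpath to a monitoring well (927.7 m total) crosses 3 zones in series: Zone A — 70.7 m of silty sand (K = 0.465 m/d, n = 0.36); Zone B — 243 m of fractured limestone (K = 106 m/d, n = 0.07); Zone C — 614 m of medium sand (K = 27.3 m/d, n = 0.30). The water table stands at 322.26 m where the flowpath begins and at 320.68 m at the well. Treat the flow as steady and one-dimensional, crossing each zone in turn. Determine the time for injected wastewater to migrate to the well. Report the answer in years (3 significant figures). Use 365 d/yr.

Total head drop ΔH = 322.26 − 320.68 = 1.58 m
Continuity: the same q passes through each zone, so ΔH = q·Σ(L_j/K_j) — the zones act as resistances in series.
Σ(L/K) = 70.7/0.465 + 243/106 + 614/27.3 = 152.0 + 2.292 + 22.49 = 176.8 d
q = ΔH / Σ(L/K) = 1.58 / 176.8 = 0.008935 m/d (same in every zone)
Zone A: v = q/n = 0.008935/0.36 = 0.02482 m/d → t_A = 70.7/0.02482 = 2848 d
Zone B: v = q/n = 0.008935/0.07 = 0.1276 m/d → t_B = 243/0.1276 = 1904 d
Zone C: v = q/n = 0.008935/0.30 = 0.02978 m/d → t_C = 614/0.02978 = 20610 d
Total t = 2848 + 1904 + 20610 = 25370 d
   = 25370 / 365 = 69.5 yr

69.5 years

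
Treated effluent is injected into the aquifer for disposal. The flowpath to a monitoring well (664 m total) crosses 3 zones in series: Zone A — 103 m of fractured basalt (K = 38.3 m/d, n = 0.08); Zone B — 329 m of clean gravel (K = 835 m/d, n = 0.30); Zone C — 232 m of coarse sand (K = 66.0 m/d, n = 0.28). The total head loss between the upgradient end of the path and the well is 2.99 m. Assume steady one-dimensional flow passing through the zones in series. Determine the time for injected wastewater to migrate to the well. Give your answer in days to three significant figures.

379 days

Steady 1-D flow in series ⇒ the Darcy flux q is identical in every zone and the zone head losses add (resistances L/K in series).
Σ(L/K) = 103/38.3 + 329/835 + 232/66.0 = 2.689 + 0.3940 + 3.515 = 6.598 d
q = ΔH / Σ(L/K) = 2.99 / 6.598 = 0.4531 m/d (same in every zone)
Zone A: v = q/n = 0.4531/0.08 = 5.664 m/d → t_A = 103/5.664 = 18.18 d
Zone B: v = q/n = 0.4531/0.30 = 1.510 m/d → t_B = 329/1.510 = 217.8 d
Zone C: v = q/n = 0.4531/0.28 = 1.618 m/d → t_C = 232/1.618 = 143.4 d
Total t = 18.18 + 217.8 + 143.4 = 379.4 d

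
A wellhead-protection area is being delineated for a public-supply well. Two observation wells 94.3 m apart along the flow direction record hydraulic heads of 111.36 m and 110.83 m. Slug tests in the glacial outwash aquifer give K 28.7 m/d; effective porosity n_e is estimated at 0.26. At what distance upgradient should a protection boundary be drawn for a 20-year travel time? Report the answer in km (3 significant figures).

4.53 km

Hydraulic gradient i = (111.36 − 110.83) / 94.3 = 0.53 / 94.3 = 0.005620
q = Ki = 28.7 × 0.005620 = 0.1613 m/d
v_s = q/n_e = 0.1613/0.26 = 0.6204 m/d
T = 20 yr × 365 = 7300 d
L = v × T = 0.6204 × 7300 = 4529 m
   = 4.53 km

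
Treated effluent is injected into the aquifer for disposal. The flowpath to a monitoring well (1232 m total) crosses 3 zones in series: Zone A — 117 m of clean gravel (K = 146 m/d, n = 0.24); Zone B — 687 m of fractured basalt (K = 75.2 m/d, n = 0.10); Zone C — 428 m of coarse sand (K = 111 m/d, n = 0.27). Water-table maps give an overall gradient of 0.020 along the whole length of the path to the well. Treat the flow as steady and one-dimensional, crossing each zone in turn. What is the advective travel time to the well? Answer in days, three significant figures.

119 days

For zones in series the flux q is common to all zones; the equivalent conductivity is the harmonic (thickness-weighted) mean, K_eq = L_total / Σ(L_j/K_j).
Σ(L/K) = 117/146 + 687/75.2 + 428/111 = 0.8014 + 9.136 + 3.856 = 13.79 d
K_eq = L_total / Σ(L/K) = 1232 / 13.79 = 89.32 m/d
q = K_eq · i = 89.32 × 0.020 = 1.786 m/d (same in every zone)
Zone A: v = q/n = 1.786/0.24 = 7.443 m/d → t_A = 117/7.443 = 15.72 d
Zone B: v = q/n = 1.786/0.10 = 17.86 m/d → t_B = 687/17.86 = 38.46 d
Zone C: v = q/n = 1.786/0.27 = 6.616 m/d → t_C = 428/6.616 = 64.69 d
Total t = 15.72 + 38.46 + 64.69 = 118.9 d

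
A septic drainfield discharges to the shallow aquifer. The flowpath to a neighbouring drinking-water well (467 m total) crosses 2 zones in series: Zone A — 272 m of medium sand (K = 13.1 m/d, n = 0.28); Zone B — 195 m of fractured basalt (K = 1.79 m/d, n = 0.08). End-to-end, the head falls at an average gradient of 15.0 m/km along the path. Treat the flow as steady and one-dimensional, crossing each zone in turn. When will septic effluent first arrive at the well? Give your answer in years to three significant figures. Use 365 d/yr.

4.65 years

Continuity: the same q passes through each zone, so ΔH = q·Σ(L_j/K_j) — the zones act as resistances in series.
Σ(L/K) = 272/13.1 + 195/1.79 = 20.76 + 108.9 = 129.7 d
K_eq = L_total / Σ(L/K) = 467 / 129.7 = 3.601 m/d
q = K_eq · i = 3.601 × 0.015 = 0.05401 m/d (same in every zone)
Zone A: v = q/n = 0.05401/0.28 = 0.1929 m/d → t_A = 272/0.1929 = 1410 d
Zone B: v = q/n = 0.05401/0.08 = 0.6751 m/d → t_B = 195/0.6751 = 288.8 d
Total t = 1410 + 288.8 = 1699 d
   = 1699 / 365 = 4.65 yr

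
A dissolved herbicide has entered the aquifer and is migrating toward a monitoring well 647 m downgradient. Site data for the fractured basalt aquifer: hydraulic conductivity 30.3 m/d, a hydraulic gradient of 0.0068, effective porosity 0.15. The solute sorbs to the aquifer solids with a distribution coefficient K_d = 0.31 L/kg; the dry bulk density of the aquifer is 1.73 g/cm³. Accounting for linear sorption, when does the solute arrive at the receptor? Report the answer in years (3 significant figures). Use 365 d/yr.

5.90 years

Darcy flux q = K·i = 30.3 × 0.0068 = 0.2060 m/d
Average linear velocity = 0.2060 / 0.15 = 1.374 m/d
Retardation R = 1 + ρ_b·K_d/n = 1 + 1.73×0.31/0.15 = 4.575
Contaminant velocity v_c = v/R = 1.374/4.575 = 0.3002 m/d
t = L/v_c = 647/0.3002 = 2155 d
   = 2155/365 = 5.90 yr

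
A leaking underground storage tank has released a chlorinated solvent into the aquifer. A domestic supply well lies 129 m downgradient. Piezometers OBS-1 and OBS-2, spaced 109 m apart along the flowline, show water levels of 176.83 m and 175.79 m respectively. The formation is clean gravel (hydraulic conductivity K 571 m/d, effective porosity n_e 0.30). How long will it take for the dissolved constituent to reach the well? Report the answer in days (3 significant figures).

7.10 days

Hydraulic gradient i = (176.83 − 175.79) / 109 = 1.04 / 109 = 0.009541
Darcy flux q = K·i = 571 × 0.009541 = 5.448 m/d
Average linear velocity = 5.448 / 0.30 = 18.16 m/d
t = L / v = 129 / 18.16 = 7.103 d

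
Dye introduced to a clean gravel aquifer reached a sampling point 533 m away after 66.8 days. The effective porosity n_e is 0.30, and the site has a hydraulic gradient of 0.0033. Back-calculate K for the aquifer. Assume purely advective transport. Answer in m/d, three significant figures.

725 m/d

v = L / t = 533 / 66.8 = 7.979 m/d
K = v · n / i = 7.979 × 0.30 / 0.0033 = 725 m/d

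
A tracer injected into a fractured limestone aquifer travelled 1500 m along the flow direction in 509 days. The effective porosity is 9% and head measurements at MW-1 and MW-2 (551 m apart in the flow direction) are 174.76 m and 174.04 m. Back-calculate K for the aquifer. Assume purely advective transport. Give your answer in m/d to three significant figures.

Hydraulic gradient i = (174.76 − 174.04) / 551 = 0.72 / 551 = 0.001307
v = L / t = 1500 / 509 = 2.947 m/d
K = v · n / i = 2.947 × 0.09 / 0.001307 = 203 m/d

203 m/d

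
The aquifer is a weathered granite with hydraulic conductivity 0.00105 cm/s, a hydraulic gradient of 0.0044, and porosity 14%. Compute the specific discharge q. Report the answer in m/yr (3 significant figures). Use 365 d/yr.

1.46 m/yr

K = 0.00105 cm/s × 864 = 0.9072 m/d
Darcy flux q = K·i = 0.9072 × 0.0044 = 0.003992 m/d
   = 0.003992 × 365 = 1.46 m/yr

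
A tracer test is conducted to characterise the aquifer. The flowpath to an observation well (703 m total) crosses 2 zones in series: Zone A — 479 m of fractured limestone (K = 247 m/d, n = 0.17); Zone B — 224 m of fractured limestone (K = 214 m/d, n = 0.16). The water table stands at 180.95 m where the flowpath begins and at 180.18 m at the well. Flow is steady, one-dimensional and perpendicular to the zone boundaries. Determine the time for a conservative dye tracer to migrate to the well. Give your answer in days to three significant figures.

Total head drop ΔH = 180.95 − 180.18 = 0.77 m
Continuity: the same q passes through each zone, so ΔH = q·Σ(L_j/K_j) — the zones act as resistances in series.
Σ(L/K) = 479/247 + 224/214 = 1.939 + 1.047 = 2.986 d
q = ΔH / Σ(L/K) = 0.77 / 2.986 = 0.2579 m/d (same in every zone)
Zone A: v = q/n = 0.2579/0.17 = 1.517 m/d → t_A = 479/1.517 = 315.8 d
Zone B: v = q/n = 0.2579/0.16 = 1.612 m/d → t_B = 224/1.612 = 139.0 d
Total t = 315.8 + 139.0 = 454.8 d

455 days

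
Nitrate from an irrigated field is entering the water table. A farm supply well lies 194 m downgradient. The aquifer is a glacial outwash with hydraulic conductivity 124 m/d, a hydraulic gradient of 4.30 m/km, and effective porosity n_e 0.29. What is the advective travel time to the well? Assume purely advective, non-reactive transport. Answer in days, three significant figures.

106 days

Darcy flux q = K·i = 124 × 0.0043 = 0.5332 m/d
Average linear velocity = 0.5332 / 0.29 = 1.839 m/d
t = L / v = 194 / 1.839 = 105.5 d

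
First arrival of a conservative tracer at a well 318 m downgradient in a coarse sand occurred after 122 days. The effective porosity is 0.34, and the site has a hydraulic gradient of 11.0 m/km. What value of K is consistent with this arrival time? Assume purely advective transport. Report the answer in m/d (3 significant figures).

v = L / t = 318 / 122 = 2.607 m/d
K = v · n / i = 2.607 × 0.34 / 0.011 = 80.6 m/d

80.6 m/d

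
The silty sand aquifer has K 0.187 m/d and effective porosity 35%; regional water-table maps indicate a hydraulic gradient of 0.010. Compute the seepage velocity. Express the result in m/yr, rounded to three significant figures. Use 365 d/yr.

Specific discharge q = 0.187 × 0.010 = 0.001870 m/d
Seepage velocity v = q / n = 0.001870 / 0.35 = 0.005343 m/d
   = 0.005343 × 365 = 1.95 m/yr

1.95 m/yr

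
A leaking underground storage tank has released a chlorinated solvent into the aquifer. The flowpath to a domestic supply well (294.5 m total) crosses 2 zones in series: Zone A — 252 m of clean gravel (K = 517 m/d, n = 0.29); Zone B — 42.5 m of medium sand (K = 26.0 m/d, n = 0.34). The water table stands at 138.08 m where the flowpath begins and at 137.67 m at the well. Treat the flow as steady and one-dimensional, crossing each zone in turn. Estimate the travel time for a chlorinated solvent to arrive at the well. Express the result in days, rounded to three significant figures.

Total head drop ΔH = 138.08 − 137.67 = 0.41 m
Steady 1-D flow in series ⇒ the Darcy flux q is identical in every zone and the zone head losses add (resistances L/K in series).
Σ(L/K) = 252/517 + 42.5/26.0 = 0.4874 + 1.635 = 2.122 d
q = ΔH / Σ(L/K) = 0.41 / 2.122 = 0.1932 m/d (same in every zone)
Zone A: v = q/n = 0.1932/0.29 = 0.6662 m/d → t_A = 252/0.6662 = 378.2 d
Zone B: v = q/n = 0.1932/0.34 = 0.5683 m/d → t_B = 42.5/0.5683 = 74.79 d
Total t = 378.2 + 74.79 = 453.0 d

453 days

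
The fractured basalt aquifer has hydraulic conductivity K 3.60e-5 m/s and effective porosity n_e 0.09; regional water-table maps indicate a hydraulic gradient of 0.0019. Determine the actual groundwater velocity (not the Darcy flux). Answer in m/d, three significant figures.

0.0657 m/d

K = 3.60e-5 m/s × 86400 s/d = 3.110 m/d
Darcy flux q = K·i = 3.110 × 0.0019 = 0.005910 m/d
v = Ki/n = 3.110·0.0019/0.09 = 0.06566 m/d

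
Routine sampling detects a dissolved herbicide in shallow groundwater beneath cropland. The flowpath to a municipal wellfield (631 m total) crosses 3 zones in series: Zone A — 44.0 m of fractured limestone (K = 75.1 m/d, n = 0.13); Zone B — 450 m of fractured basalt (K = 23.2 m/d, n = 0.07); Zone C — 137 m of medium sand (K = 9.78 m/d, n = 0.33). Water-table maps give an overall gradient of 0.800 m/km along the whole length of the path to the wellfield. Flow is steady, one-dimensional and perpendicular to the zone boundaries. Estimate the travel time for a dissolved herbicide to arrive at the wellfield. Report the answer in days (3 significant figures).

5550 days

For zones in series the flux q is common to all zones; the equivalent conductivity is the harmonic (thickness-weighted) mean, K_eq = L_total / Σ(L_j/K_j).
Σ(L/K) = 44.0/75.1 + 450/23.2 + 137/9.78 = 0.5859 + 19.40 + 14.01 = 33.99 d
K_eq = L_total / Σ(L/K) = 631 / 33.99 = 18.56 m/d
q = K_eq · i = 18.56 × 8.0e-4 = 0.01485 m/d (same in every zone)
Zone A: v = q/n = 0.01485/0.13 = 0.1142 m/d → t_A = 44.0/0.1142 = 385.2 d
Zone B: v = q/n = 0.01485/0.07 = 0.2122 m/d → t_B = 450/0.2122 = 2121 d
Zone C: v = q/n = 0.01485/0.33 = 0.04500 m/d → t_C = 137/0.04500 = 3044 d
Total t = 385.2 + 2121 + 3044 = 5550 d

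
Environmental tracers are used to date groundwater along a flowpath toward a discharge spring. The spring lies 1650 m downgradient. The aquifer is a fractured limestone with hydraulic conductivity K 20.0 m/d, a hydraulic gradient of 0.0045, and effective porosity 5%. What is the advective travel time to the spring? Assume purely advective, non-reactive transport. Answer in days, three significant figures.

Darcy flux q = K·i = 20.0 × 0.0045 = 0.09000 m/d
Seepage velocity v = q / n = 0.09000 / 0.05 = 1.800 m/d
t = L / v = 1650 / 1.800 = 916.7 d

917 days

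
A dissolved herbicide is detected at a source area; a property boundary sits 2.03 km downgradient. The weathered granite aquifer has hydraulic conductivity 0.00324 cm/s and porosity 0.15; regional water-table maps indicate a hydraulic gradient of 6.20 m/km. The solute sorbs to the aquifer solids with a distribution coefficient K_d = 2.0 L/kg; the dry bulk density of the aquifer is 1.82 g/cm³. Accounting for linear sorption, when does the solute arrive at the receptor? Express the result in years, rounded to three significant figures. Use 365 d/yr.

K = 0.00324 cm/s × 864 = 2.799 m/d
q = Ki = 2.799 × 0.0062 = 0.01736 m/d
Average linear velocity = 0.01736 / 0.15 = 0.1157 m/d
Retardation R = 1 + ρ_b·K_d/n = 1 + 1.82×2.0/0.15 = 25.27
Contaminant velocity v_c = v/R = 0.1157/25.27 = 0.004579 m/d
L = 2.03 km = 2030 m
t = L/v_c = 2030/0.004579 = 443300 d
   = 443300/365 = 1210 yr

1210 years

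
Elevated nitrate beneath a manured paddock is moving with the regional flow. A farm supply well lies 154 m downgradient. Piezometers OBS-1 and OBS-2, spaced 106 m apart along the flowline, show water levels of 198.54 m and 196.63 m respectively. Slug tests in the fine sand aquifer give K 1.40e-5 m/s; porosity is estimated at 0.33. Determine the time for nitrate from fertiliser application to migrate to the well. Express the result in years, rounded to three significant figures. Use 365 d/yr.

6.39 years

Hydraulic gradient i = (198.54 − 196.63) / 106 = 1.91 / 106 = 0.01802
K = 1.40e-5 m/s × 86400 s/d = 1.210 m/d
Darcy flux q = K·i = 1.210 × 0.01802 = 0.02180 m/d
v_s = q/n_e = 0.02180/0.33 = 0.06605 m/d
t = L / v = 154 / 0.06605 = 2332 d
   = 2332 / 365 = 6.39 yr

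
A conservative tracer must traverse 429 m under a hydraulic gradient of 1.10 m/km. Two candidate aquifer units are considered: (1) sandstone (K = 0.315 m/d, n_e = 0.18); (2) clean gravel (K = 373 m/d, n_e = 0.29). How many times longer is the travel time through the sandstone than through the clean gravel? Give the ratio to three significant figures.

735

Unit 1 (sandstone): v = 0.315×0.0011/0.18 = 0.001925 m/d, t = 429/0.001925 = 222900 d
Unit 2 (clean gravel): v = 373×0.0011/0.29 = 1.415 m/d, t = 429/1.415 = 303.2 d
t(sandstone) / t(clean gravel) = 222900/303.2 = 735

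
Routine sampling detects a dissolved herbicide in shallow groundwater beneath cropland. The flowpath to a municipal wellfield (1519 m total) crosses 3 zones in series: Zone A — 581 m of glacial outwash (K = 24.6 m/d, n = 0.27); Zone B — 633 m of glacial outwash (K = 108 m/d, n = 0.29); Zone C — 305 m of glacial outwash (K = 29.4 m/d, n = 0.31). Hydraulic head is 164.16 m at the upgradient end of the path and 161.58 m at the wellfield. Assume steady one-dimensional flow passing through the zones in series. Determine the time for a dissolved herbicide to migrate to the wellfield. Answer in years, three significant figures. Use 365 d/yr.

Total head drop ΔH = 164.16 − 161.58 = 2.58 m
Continuity: the same q passes through each zone, so ΔH = q·Σ(L_j/K_j) — the zones act as resistances in series.
Σ(L/K) = 581/24.6 + 633/108 + 305/29.4 = 23.62 + 5.861 + 10.37 = 39.85 d
q = ΔH / Σ(L/K) = 2.58 / 39.85 = 0.06474 m/d (same in every zone)
Zone A: v = q/n = 0.06474/0.27 = 0.2398 m/d → t_A = 581/0.2398 = 2423 d
Zone B: v = q/n = 0.06474/0.29 = 0.2232 m/d → t_B = 633/0.2232 = 2836 d
Zone C: v = q/n = 0.06474/0.31 = 0.2088 m/d → t_C = 305/0.2088 = 1461 d
Total t = 2423 + 2836 + 1461 = 6719 d
   = 6719 / 365 = 18.4 yr

18.4 years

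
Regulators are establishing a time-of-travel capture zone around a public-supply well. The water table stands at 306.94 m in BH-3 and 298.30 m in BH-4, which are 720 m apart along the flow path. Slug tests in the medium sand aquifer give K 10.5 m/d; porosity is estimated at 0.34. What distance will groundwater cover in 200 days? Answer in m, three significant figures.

Hydraulic gradient i = (306.94 − 298.30) / 720 = 8.64 / 720 = 0.01200
Specific discharge q = 10.5 × 0.01200 = 0.1260 m/d
v = Ki/n = 10.5·0.01200/0.34 = 0.3706 m/d
L = v × T = 0.3706 × 200 = 74.12 m

74.1 m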